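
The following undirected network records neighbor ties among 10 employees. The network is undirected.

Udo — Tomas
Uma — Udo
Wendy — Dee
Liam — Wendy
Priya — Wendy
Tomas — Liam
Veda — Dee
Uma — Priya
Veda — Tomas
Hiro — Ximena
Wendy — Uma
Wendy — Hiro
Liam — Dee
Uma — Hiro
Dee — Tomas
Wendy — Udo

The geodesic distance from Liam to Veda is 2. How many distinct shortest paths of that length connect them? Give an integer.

The shortest distance is 2. The length-2 paths are: Liam–Tomas–Veda; Liam–Dee–Veda.
That gives 2 distinct shortest paths.

2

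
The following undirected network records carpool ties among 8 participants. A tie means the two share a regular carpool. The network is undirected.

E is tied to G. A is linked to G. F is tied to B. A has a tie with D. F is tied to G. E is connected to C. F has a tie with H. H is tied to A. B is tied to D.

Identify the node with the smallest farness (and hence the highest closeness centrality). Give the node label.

Farness (sum of distances to all others) for each node — A:12, B:15, C:21, D:15, E:15, F:12, G:11, H:15.
The smallest farness is 11, for G, so G has the highest closeness.

G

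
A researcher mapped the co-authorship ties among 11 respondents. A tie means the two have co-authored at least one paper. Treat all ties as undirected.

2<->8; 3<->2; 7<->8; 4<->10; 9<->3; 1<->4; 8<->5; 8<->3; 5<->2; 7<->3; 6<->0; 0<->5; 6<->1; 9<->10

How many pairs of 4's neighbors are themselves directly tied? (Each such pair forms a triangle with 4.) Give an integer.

0

4's neighbors are 1 and 10, but none of them are tied to each other, so no triangle contains 4.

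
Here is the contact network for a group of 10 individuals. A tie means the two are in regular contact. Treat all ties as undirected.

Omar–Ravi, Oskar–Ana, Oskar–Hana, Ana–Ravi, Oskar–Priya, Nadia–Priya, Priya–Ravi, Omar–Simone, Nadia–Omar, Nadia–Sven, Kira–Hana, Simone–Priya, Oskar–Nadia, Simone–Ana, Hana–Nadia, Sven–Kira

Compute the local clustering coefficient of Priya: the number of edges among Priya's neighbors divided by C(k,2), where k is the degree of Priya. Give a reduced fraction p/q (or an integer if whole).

Priya's neighbors: Nadia, Oskar, Ravi, and Simone (k = 4).
Possible neighbor pairs: C(4,2) = 6. Edges among them: Nadia–Oskar → e = 1.
Clustering(Priya) = 1/6.

1/6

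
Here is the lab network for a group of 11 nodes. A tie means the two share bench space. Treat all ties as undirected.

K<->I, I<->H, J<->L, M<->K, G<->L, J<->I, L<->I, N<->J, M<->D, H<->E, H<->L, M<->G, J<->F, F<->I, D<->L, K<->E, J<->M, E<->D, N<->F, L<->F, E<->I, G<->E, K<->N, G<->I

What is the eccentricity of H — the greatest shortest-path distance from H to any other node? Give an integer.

3

Distances from H: D:2, E:1, F:2, G:2, I:1, J:2, K:2, L:1, M:3, N:3.
The largest is 3 (to N and M), so the eccentricity of H is 3.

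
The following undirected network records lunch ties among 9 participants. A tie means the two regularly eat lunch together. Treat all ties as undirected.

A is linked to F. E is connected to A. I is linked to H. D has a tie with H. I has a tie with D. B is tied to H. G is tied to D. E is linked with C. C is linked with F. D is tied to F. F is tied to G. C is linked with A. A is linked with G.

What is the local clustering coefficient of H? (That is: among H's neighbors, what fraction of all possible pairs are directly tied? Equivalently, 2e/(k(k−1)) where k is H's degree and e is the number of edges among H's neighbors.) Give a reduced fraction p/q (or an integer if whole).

H's neighbors: B, D, and I (k = 3).
Possible neighbor pairs: C(3,2) = 3. Edges among them: D–I → e = 1.
Clustering(H) = 1/3.

1/3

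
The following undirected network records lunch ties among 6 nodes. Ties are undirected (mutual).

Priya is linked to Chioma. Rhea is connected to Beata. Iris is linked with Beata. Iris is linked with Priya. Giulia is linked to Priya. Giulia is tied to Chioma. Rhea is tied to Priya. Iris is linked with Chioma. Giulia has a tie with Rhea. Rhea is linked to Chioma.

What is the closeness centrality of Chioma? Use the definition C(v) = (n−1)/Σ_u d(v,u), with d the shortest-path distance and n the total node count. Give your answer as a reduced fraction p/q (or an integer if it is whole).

5/6

Distances from Chioma: Beata:2, Giulia:1, Iris:1, Priya:1, Rhea:1. Sum = 6.
n = 6, so closeness = 5/6.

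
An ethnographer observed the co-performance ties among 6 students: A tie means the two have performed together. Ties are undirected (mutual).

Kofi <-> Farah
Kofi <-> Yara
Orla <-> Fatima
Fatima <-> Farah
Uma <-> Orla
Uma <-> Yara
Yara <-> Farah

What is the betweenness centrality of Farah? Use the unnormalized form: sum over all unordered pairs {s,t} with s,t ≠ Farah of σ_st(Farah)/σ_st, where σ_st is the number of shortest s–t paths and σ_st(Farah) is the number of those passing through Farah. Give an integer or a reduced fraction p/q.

5/2

Pairs whose geodesics pass through Farah — Kofi–Orla: 1/2; Kofi–Fatima: 1; Yara–Fatima: 1.
All other pairs contribute 0.
Summing the contributions gives betweenness(Farah) = 5/2.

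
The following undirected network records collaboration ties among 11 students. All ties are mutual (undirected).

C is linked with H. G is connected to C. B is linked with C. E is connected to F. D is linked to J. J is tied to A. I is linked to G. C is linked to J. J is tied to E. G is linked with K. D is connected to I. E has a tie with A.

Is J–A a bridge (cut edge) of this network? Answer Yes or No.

No

Even without that edge, J still reaches A via J – E – A, so the network stays connected. Not a bridge.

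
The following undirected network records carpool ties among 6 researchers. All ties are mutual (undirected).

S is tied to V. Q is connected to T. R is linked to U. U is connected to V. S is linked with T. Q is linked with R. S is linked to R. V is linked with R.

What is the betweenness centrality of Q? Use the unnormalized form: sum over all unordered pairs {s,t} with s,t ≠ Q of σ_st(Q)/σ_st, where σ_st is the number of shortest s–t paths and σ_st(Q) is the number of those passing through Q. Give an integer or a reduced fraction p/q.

5/6

Pairs whose geodesics pass through Q — U–T: 1/3; T–R: 1/2.
All other pairs contribute 0.
Summing the contributions gives betweenness(Q) = 5/6.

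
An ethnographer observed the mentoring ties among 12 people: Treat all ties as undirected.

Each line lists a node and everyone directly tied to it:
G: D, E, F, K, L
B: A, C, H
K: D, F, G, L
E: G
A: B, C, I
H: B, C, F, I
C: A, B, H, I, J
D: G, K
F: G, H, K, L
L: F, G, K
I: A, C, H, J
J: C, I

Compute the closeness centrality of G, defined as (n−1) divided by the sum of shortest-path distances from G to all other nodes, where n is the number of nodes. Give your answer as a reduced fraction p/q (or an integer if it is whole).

Distances from G: A:4, B:3, C:3, D:1, E:1, F:1, H:2, I:3, J:4, K:1, L:1. Sum = 24.
n = 12, so closeness = 11/24.

11/24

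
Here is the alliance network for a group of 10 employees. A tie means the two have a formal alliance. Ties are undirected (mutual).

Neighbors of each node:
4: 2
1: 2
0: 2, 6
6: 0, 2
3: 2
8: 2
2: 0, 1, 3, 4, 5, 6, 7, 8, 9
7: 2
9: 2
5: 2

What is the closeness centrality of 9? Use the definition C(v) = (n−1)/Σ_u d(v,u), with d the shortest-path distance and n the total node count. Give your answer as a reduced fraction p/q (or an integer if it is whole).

9/17

Distances from 9: 0:2, 1:2, 2:1, 3:2, 4:2, 5:2, 6:2, 7:2, 8:2. Sum = 17.
n = 10, so closeness = 9/17.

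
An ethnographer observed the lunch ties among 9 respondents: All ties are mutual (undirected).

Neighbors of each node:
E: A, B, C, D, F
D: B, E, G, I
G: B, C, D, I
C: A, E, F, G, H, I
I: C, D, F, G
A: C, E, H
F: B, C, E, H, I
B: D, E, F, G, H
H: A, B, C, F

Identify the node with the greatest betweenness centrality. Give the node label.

Unnormalized betweenness of each node: A:1/4, B:11/4, C:55/12, D:1, E:11/4, F:5/3, G:11/12, H:13/12, I:1.
C has the largest value, 55/12, making it the main broker — the node through which the most shortest paths run.

C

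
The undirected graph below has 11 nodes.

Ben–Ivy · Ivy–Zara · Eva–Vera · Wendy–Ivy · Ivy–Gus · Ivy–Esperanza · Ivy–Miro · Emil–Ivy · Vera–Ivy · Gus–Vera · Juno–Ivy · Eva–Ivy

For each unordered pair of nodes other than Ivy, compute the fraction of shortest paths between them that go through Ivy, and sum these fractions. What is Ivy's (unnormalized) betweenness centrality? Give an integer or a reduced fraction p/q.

Pairs whose geodesics pass through Ivy — Juno–Emil: 1; Juno–Wendy: 1; Juno–Gus: 1; Juno–Miro: 1; Juno–Ben: 1; Juno–Esperanza: 1; Juno–Eva: 1; Juno–Vera: 1; Juno–Zara: 1; Emil–Wendy: 1; Emil–Gus: 1; Emil–Miro: 1; Emil–Ben: 1; Emil–Esperanza: 1 … (+29 more pairs).
All other pairs contribute 0.
Summing the contributions gives betweenness(Ivy) = 85/2.

85/2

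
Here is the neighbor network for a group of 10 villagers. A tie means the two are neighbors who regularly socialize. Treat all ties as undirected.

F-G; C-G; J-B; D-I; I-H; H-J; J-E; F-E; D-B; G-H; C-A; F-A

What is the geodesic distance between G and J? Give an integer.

One shortest route is G – H – J, which uses 2 edges, and G and J are not directly tied, so nothing shorter exists. So d(G,J) = 2.

2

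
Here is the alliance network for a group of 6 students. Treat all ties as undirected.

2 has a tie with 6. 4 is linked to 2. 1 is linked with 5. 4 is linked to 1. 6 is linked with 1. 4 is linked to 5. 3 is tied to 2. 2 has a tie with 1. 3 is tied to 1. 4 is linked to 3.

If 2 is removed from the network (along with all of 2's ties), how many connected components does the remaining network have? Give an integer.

2's neighbors (1, 3, 4, and 6) remain reachable from one another through other ties, so the rest of the network stays in one piece.

1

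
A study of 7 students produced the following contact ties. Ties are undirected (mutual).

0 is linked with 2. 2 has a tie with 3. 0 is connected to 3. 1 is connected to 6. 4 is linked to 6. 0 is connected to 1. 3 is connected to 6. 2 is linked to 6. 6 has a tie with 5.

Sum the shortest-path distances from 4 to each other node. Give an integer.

Distances from 4: 0:3, 1:2, 2:2, 3:2, 5:2, 6:1.
Sum = 3 + 2 + 2 + 2 + 2 + 1 = 12.

12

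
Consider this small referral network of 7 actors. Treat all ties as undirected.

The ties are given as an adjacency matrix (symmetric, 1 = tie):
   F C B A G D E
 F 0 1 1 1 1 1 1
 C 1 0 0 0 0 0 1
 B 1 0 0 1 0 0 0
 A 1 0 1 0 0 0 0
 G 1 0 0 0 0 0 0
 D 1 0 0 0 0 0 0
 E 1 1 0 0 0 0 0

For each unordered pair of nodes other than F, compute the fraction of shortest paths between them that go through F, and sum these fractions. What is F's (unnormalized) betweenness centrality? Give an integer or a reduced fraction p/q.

13

Pairs whose geodesics pass through F — C–B: 1; C–A: 1; C–G: 1; C–D: 1; B–G: 1; B–D: 1; B–E: 1; A–G: 1; A–D: 1; A–E: 1; G–D: 1; G–E: 1; D–E: 1.
All other pairs contribute 0.
Summing the contributions gives betweenness(F) = 13.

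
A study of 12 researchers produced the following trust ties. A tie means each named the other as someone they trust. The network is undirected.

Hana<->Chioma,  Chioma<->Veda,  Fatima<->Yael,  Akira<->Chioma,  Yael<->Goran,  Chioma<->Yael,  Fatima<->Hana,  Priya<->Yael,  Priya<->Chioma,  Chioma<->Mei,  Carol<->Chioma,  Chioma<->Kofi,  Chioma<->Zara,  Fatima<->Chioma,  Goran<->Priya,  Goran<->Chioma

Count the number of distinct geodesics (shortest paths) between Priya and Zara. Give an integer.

1

The shortest distance is 2, and the only length-2 path is Priya–Chioma–Zara. So there is exactly 1 shortest path.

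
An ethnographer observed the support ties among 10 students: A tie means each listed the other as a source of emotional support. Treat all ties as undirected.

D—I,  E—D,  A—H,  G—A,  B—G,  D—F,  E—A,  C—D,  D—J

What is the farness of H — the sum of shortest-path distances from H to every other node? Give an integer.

Distances from H: A:1, B:3, C:4, D:3, E:2, F:4, G:2, I:4, J:4.
Sum = 1 + 3 + 4 + 3 + 2 + 4 + 2 + 4 + 4 = 27.

27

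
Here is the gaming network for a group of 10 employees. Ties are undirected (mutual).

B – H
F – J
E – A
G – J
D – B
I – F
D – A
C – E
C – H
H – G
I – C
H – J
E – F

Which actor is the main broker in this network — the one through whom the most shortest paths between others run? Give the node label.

H

Unnormalized betweenness of each node: A:11/3, B:14/3, C:7, D:7/3, E:47/6, F:17/3, G:0, H:12, I:1/2, J:13/3.
H has the largest value, 12, making it the main broker — the node through which the most shortest paths run.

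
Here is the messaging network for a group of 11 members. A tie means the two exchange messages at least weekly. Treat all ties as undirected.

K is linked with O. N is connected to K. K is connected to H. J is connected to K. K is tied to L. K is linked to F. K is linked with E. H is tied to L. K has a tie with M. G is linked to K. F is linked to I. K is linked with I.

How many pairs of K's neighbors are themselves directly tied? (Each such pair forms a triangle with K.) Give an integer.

2

K's neighbors: E, F, G, H, I, J, L, M, N, and O.
Neighbor pairs that are themselves tied: K–F–I; K–H–L. Each forms one triangle with K, for 2 in total.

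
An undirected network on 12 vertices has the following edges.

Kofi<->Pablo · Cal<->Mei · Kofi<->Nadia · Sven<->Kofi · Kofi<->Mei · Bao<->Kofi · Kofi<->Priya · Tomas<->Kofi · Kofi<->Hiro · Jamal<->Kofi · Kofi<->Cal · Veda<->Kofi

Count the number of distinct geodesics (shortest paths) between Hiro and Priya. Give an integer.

1

The shortest distance is 2, and the only length-2 path is Hiro–Kofi–Priya. So there is exactly 1 shortest path.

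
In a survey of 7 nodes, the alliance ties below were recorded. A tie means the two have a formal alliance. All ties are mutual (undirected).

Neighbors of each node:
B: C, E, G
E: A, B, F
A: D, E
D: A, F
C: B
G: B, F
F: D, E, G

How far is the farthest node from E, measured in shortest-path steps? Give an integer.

Distances from E: A:1, B:1, C:2, D:2, F:1, G:2.
The largest is 2 (to D, G, and C), so the eccentricity of E is 2.

2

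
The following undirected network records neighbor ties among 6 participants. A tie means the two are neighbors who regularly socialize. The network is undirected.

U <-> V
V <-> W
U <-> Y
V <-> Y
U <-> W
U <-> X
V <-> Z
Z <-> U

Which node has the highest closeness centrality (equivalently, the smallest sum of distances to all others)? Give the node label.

U

Farness (sum of distances to all others) for each node — U:5, V:6, W:8, X:9, Y:8, Z:8.
The smallest farness is 5, for U, so U has the highest closeness.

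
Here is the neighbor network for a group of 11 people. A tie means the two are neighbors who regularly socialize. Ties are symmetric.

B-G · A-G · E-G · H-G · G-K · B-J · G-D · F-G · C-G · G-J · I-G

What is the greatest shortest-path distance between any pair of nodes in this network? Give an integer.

2

Eccentricity of each node (its greatest distance to any other): A:2, B:2, C:2, D:2, E:2, F:2, G:1, H:2, I:2, J:2, K:2.
The maximum eccentricity is 2, realized for instance by the pair K–J via K – G – J. So the diameter is 2.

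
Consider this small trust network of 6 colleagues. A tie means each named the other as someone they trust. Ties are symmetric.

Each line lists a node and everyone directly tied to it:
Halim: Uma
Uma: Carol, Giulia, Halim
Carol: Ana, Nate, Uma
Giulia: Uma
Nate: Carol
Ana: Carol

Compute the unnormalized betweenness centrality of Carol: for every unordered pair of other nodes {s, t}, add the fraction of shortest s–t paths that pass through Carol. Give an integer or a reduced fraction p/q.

7

Pairs whose geodesics pass through Carol — Halim–Ana: 1; Halim–Nate: 1; Ana–Uma: 1; Ana–Giulia: 1; Ana–Nate: 1; Uma–Nate: 1; Giulia–Nate: 1.
All other pairs contribute 0.
Summing the contributions gives betweenness(Carol) = 7.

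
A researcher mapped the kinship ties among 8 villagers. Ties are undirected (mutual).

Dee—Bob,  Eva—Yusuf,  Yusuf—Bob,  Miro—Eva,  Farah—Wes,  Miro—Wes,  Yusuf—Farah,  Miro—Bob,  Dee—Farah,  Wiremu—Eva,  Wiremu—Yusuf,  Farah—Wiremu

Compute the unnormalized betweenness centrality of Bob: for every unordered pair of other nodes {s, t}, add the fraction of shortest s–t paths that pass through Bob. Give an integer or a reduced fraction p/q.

Pairs whose geodesics pass through Bob — Miro–Yusuf: 1/2; Miro–Dee: 1; Eva–Dee: 2/4; Yusuf–Dee: 1/2.
All other pairs contribute 0.
Summing the contributions gives betweenness(Bob) = 5/2.

5/2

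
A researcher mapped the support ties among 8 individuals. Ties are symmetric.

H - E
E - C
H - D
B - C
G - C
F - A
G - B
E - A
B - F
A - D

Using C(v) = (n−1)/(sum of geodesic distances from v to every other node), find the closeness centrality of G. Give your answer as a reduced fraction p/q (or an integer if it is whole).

Distances from G: A:3, B:1, C:1, D:4, E:2, F:2, H:3. Sum = 16.
n = 8, so closeness = 7/16.

7/16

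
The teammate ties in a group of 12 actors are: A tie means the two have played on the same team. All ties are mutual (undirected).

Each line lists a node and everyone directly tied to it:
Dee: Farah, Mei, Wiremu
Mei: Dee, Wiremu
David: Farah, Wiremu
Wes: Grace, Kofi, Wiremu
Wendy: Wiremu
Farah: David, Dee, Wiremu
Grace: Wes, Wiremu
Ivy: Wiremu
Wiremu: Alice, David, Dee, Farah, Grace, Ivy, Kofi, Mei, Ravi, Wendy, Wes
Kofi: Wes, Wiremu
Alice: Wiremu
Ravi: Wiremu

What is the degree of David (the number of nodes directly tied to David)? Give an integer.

2

David is directly tied to Farah and Wiremu. That is 2 neighbors, so the degree of David is 2.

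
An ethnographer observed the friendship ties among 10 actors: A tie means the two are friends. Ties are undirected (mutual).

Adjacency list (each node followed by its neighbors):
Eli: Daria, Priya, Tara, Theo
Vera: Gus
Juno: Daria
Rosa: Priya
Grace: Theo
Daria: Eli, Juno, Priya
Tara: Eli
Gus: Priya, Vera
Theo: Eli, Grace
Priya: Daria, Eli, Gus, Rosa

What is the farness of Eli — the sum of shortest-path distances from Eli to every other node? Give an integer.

15

Distances from Eli: Daria:1, Grace:2, Gus:2, Juno:2, Priya:1, Rosa:2, Tara:1, Theo:1, Vera:3.
Sum = 1 + 2 + 2 + 2 + 1 + 2 + 1 + 1 + 3 = 15.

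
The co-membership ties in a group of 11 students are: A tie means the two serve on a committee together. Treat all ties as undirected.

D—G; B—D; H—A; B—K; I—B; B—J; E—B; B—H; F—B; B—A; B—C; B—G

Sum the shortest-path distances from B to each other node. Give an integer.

Distances from B: A:1, C:1, D:1, E:1, F:1, G:1, H:1, I:1, J:1, K:1.
Sum = 1 + 1 + 1 + 1 + 1 + 1 + 1 + 1 + 1 + 1 = 10.

10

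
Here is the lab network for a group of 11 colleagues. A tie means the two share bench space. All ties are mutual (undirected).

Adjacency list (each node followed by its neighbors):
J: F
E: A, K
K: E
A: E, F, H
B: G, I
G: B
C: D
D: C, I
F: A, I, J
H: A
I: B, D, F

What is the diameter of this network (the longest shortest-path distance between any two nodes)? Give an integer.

Eccentricity of each node (its greatest distance to any other): A:4, B:5, C:6, D:5, E:5, F:3, G:6, H:5, I:4, J:4, K:6.
The maximum eccentricity is 6, realized for instance by the pair K–C via K – E – A – F – I – D – C. So the diameter is 6.

6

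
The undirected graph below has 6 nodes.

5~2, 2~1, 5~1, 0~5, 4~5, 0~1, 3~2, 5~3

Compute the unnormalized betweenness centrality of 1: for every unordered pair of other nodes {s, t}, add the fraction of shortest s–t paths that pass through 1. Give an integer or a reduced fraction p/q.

Pairs whose geodesics pass through 1 — 2–0: 1/2.
All other pairs contribute 0.
Summing the contributions gives betweenness(1) = 1/2.

1/2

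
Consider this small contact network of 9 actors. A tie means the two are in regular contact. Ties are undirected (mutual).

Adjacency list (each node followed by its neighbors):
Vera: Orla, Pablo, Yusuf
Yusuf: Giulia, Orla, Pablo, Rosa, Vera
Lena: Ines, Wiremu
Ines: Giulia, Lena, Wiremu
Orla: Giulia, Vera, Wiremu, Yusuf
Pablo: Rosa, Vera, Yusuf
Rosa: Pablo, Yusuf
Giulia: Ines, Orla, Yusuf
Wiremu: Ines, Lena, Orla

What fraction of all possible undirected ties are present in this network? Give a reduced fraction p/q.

7/18

There are 14 edges and 9 nodes, so the maximum possible is C(9,2) = 36.
Density = 14/36 = 7/18.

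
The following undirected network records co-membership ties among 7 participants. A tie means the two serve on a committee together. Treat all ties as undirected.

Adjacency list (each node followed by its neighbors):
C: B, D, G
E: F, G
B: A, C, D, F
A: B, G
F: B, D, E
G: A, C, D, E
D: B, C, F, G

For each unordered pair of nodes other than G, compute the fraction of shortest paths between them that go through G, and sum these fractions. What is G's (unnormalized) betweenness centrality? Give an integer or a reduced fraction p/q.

7/2

Pairs whose geodesics pass through G — C–A: 1/2; C–E: 1; D–A: 1/2; D–E: 1/2; A–E: 1.
All other pairs contribute 0.
Summing the contributions gives betweenness(G) = 7/2.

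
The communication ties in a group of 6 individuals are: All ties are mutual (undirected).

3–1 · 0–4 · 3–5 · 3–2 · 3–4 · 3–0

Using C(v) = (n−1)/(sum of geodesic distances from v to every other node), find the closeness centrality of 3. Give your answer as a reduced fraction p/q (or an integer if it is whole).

1

Distances from 3: 0:1, 1:1, 2:1, 4:1, 5:1. Sum = 5.
n = 6, so closeness = 5/5 = 1.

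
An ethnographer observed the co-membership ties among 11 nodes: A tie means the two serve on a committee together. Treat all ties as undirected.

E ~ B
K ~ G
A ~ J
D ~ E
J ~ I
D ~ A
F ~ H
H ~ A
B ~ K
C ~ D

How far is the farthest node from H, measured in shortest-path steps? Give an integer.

Distances from H: A:1, B:4, C:3, D:2, E:3, F:1, G:6, I:3, J:2, K:5.
The largest is 6 (to G), so the eccentricity of H is 6.

6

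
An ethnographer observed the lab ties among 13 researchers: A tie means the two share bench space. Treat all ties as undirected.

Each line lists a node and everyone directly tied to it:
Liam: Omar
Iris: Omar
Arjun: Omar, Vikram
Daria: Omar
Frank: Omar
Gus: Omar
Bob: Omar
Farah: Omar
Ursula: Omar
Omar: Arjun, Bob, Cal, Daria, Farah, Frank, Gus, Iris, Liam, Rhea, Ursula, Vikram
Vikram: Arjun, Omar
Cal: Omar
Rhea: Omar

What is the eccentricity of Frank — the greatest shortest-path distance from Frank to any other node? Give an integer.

2

Distances from Frank: Arjun:2, Bob:2, Cal:2, Daria:2, Farah:2, Gus:2, Iris:2, Liam:2, Omar:1, Rhea:2, Ursula:2, Vikram:2.
The largest is 2 (to Ursula, Liam, Arjun, Daria, Bob, Iris, Cal, Vikram, Farah, Gus, and Rhea), so the eccentricity of Frank is 2.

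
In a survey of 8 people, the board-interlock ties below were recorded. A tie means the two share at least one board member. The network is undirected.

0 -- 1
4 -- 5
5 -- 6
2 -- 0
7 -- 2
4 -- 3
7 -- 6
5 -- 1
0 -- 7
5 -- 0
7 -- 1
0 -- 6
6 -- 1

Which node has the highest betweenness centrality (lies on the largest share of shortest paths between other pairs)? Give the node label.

5

Unnormalized betweenness of each node: 0:5, 1:1, 2:0, 3:0, 4:6, 5:10, 6:1, 7:1.
5 has the largest value, 10, making it the main broker — the node through which the most shortest paths run.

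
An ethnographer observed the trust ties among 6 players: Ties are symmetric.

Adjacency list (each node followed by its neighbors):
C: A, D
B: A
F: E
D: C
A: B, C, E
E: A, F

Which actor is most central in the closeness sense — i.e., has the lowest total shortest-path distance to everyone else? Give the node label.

A

Farness (sum of distances to all others) for each node — A:7, B:11, C:9, D:13, E:9, F:13.
The smallest farness is 7, for A, so A has the highest closeness.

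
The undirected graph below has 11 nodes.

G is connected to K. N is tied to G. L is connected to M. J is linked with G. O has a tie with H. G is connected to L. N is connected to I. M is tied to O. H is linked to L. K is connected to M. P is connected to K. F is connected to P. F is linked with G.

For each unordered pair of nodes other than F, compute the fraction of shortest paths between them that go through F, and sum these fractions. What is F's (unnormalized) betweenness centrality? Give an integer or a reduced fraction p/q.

31/12

Pairs whose geodesics pass through F — H–P: 1/4; P–G: 1/2; P–I: 1/2; P–N: 1/2; P–J: 1/2; P–L: 1/3.
All other pairs contribute 0.
Summing the contributions gives betweenness(F) = 31/12.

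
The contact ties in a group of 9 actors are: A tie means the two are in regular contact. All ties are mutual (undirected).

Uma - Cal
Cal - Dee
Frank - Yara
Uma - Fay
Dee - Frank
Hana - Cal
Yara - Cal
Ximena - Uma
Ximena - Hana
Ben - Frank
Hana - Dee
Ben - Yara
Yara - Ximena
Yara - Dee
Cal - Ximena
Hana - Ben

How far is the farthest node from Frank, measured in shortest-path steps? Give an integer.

Distances from Frank: Ben:1, Cal:2, Dee:1, Fay:4, Hana:2, Uma:3, Ximena:2, Yara:1.
The largest is 4 (to Fay), so the eccentricity of Frank is 4.

4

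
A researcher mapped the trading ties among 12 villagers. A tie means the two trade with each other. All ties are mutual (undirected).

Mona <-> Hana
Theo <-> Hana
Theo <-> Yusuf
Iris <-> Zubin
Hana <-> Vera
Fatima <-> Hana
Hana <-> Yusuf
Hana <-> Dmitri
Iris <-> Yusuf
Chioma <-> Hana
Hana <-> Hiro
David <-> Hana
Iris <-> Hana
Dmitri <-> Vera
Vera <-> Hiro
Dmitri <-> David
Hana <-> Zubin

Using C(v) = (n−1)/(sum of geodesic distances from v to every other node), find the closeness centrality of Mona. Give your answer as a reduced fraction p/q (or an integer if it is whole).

Distances from Mona: Chioma:2, David:2, Dmitri:2, Fatima:2, Hana:1, Hiro:2, Iris:2, Theo:2, Vera:2, Yusuf:2, Zubin:2. Sum = 21.
n = 12, so closeness = 11/21.

11/21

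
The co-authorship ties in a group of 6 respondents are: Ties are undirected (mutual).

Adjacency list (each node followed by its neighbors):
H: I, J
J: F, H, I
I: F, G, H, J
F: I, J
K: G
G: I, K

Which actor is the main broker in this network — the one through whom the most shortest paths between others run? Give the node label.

I

Unnormalized betweenness of each node: F:0, G:4, H:0, I:13/2, J:1/2, K:0.
I has the largest value, 13/2, making it the main broker — the node through which the most shortest paths run.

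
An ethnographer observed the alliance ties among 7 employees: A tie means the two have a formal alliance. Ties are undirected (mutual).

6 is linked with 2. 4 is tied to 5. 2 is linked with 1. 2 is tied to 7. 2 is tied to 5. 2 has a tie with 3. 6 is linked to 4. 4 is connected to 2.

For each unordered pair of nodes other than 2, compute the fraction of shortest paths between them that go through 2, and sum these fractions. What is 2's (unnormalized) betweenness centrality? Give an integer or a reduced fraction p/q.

Pairs whose geodesics pass through 2 — 1–3: 1; 1–7: 1; 1–5: 1; 1–4: 1; 1–6: 1; 3–7: 1; 3–5: 1; 3–4: 1; 3–6: 1; 7–5: 1; 7–4: 1; 7–6: 1; 5–6: 1/2.
All other pairs contribute 0.
Summing the contributions gives betweenness(2) = 25/2.

25/2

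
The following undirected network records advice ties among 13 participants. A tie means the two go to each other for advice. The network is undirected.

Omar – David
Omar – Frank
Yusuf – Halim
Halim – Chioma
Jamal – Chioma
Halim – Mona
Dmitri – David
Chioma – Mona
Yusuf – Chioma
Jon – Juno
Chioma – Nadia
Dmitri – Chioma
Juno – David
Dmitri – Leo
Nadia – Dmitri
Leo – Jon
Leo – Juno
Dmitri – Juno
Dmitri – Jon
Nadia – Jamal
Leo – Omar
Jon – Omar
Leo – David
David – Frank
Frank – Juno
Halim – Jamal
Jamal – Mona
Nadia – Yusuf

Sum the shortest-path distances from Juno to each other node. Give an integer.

Distances from Juno: Chioma:2, David:1, Dmitri:1, Frank:1, Halim:3, Jamal:3, Jon:1, Leo:1, Mona:3, Nadia:2, Omar:2, Yusuf:3.
Sum = 2 + 1 + 1 + 1 + 3 + 3 + 1 + 1 + 3 + 2 + 2 + 3 = 23.

23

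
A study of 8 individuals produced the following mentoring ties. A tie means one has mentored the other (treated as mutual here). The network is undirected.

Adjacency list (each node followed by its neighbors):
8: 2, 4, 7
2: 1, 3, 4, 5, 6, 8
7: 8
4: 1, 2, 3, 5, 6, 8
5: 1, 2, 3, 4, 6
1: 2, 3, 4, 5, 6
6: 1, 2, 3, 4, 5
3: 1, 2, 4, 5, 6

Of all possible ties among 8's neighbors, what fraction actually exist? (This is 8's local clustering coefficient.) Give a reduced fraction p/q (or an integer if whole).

1/3

8's neighbors: 2, 4, and 7 (k = 3).
Possible neighbor pairs: C(3,2) = 3. Edges among them: 2–4 → e = 1.
Clustering(8) = 1/3.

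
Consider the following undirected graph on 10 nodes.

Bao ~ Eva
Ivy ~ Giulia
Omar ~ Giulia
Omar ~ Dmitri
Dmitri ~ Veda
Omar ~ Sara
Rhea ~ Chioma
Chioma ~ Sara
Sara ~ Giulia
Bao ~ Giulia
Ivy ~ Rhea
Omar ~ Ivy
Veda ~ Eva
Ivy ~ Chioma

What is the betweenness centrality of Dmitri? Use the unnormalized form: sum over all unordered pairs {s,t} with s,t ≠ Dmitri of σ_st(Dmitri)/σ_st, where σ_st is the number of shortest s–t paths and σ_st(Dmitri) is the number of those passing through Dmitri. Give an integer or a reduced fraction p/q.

Pairs whose geodesics pass through Dmitri — Eva–Omar: 1/2; Giulia–Veda: 1/2; Ivy–Veda: 1; Rhea–Veda: 1; Chioma–Veda: 2/2; Sara–Veda: 1; Omar–Veda: 1.
All other pairs contribute 0.
Summing the contributions gives betweenness(Dmitri) = 6.

6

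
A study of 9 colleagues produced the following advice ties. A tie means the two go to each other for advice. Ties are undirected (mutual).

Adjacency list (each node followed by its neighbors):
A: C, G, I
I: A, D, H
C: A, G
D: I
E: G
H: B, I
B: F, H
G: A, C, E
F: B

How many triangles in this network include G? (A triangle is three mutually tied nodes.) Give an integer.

G's neighbors: A, C, and E.
Neighbor pairs that are themselves tied: G–A–C. Each forms one triangle with G, for 1 in total.

1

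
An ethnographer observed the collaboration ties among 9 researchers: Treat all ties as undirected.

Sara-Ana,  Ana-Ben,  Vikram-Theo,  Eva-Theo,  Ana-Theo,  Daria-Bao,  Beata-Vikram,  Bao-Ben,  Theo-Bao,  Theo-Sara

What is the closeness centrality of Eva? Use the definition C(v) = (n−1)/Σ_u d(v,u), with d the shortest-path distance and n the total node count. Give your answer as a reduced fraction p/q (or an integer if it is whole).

4/9

Distances from Eva: Ana:2, Bao:2, Beata:3, Ben:3, Daria:3, Sara:2, Theo:1, Vikram:2. Sum = 18.
n = 9, so closeness = 8/18 = 4/9.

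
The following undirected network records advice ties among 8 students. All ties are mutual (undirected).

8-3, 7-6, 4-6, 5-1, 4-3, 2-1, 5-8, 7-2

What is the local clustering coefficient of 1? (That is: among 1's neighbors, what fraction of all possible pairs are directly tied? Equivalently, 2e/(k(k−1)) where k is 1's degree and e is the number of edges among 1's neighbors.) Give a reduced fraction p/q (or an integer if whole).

1's neighbors: 2 and 5 (k = 2).
Possible neighbor pairs: C(2,2) = 1. Edges among them: none → e = 0.
Clustering(1) = 0/1.

0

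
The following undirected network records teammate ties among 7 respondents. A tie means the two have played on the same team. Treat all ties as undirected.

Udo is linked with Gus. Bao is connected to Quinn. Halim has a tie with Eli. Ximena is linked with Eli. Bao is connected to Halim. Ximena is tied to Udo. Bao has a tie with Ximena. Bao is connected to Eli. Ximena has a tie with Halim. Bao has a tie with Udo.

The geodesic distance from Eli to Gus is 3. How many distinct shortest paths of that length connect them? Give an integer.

2

The shortest distance is 3. The length-3 paths are: Eli–Bao–Udo–Gus; Eli–Ximena–Udo–Gus.
That gives 2 distinct shortest paths.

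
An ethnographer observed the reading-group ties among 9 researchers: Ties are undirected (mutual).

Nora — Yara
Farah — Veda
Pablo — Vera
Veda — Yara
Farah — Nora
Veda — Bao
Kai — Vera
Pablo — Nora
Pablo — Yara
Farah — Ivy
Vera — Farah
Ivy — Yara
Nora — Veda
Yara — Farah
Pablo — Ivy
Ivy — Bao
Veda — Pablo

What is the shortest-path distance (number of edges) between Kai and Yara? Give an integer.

One shortest route is Kai – Vera – Farah – Yara, which uses 3 edges, and at distance 2 from Kai we only reach {Farah, Pablo}, which does not include Yara. So d(Kai,Yara) = 3.

3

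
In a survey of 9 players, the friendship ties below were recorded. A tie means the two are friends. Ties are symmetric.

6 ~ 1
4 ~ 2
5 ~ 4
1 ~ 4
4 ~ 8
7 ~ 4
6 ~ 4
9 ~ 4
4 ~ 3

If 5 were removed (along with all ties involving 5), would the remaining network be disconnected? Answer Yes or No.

No

Even without 5, every remaining node can still reach every other (the residual graph is connected), so 5 is not a cut vertex.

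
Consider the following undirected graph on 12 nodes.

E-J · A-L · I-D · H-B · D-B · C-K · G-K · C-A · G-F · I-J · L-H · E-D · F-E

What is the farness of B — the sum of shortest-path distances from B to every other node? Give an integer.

Distances from B: A:3, C:4, D:1, E:2, F:3, G:4, H:1, I:2, J:3, K:5, L:2.
Sum = 3 + 4 + 1 + 2 + 3 + 4 + 1 + 2 + 3 + 5 + 2 = 30.

30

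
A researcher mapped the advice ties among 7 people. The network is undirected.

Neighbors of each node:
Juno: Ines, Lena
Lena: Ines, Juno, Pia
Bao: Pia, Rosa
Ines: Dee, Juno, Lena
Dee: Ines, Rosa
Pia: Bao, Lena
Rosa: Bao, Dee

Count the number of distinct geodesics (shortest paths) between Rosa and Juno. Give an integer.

The shortest distance is 3, and the only length-3 path is Rosa–Dee–Ines–Juno. So there is exactly 1 shortest path.

1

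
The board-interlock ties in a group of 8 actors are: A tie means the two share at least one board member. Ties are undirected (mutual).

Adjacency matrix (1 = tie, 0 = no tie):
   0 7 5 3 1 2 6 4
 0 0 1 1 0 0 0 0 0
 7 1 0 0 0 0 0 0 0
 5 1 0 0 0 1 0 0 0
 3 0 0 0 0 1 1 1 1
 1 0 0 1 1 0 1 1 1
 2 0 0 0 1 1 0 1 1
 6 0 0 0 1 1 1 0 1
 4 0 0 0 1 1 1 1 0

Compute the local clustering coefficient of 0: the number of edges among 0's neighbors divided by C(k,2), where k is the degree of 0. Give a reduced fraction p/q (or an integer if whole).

0

0's neighbors: 5 and 7 (k = 2).
Possible neighbor pairs: C(2,2) = 1. Edges among them: none → e = 0.
Clustering(0) = 0/1.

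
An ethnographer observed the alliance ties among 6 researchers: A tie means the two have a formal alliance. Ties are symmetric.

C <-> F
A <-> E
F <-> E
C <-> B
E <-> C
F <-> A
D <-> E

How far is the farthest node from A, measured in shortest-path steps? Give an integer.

Distances from A: B:3, C:2, D:2, E:1, F:1.
The largest is 3 (to B), so the eccentricity of A is 3.

3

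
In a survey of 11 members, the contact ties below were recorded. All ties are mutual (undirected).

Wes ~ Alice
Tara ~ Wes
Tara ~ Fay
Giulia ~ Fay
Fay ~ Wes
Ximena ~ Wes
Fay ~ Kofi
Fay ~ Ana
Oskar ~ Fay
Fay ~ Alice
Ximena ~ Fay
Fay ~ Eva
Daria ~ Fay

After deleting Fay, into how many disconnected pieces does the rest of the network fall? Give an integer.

Without Fay, the remaining ties split the others into: {Alice, Tara, Wes, Ximena}; {Oskar}; {Kofi}; {Daria}; {Ana}; {Giulia}; {Eva}.
That's 7 separate components.

7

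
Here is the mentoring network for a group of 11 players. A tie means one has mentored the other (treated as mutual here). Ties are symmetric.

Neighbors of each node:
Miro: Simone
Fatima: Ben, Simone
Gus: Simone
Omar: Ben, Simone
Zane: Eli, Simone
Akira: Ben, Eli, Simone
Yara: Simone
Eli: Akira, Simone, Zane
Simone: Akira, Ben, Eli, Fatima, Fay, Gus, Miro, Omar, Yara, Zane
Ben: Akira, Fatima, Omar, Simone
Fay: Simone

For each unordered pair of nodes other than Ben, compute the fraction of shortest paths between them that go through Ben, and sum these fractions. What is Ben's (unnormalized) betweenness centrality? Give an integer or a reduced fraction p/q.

Pairs whose geodesics pass through Ben — Omar–Akira: 1/2; Omar–Fatima: 1/2; Akira–Fatima: 1/2.
All other pairs contribute 0.
Summing the contributions gives betweenness(Ben) = 3/2.

3/2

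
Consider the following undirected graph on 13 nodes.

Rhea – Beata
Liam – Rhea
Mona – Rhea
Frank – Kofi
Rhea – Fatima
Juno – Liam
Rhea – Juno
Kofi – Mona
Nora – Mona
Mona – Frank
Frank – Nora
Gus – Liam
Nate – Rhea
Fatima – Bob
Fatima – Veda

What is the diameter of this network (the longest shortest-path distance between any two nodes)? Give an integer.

Eccentricity of each node (its greatest distance to any other): Beata:3, Bob:4, Fatima:3, Frank:4, Gus:4, Juno:3, Kofi:4, Liam:3, Mona:3, Nate:3, Nora:4, Rhea:2, Veda:4.
The maximum eccentricity is 4, realized for instance by the pair Bob–Frank via Bob – Fatima – Rhea – Mona – Frank. So the diameter is 4.

4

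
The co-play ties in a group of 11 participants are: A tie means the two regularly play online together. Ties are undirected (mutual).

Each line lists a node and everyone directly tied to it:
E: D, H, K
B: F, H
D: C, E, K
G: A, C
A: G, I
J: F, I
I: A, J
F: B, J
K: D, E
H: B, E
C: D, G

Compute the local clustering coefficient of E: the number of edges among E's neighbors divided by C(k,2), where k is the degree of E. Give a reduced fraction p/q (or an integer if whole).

E's neighbors: D, H, and K (k = 3).
Possible neighbor pairs: C(3,2) = 3. Edges among them: D–K → e = 1.
Clustering(E) = 1/3.

1/3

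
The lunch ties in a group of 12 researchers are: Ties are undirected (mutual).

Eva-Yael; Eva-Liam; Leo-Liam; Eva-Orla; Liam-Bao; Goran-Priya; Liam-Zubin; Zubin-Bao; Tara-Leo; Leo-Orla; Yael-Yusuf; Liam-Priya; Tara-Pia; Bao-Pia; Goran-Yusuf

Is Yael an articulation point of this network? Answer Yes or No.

No

Even without Yael, every remaining node can still reach every other (the residual graph is connected), so Yael is not a cut vertex.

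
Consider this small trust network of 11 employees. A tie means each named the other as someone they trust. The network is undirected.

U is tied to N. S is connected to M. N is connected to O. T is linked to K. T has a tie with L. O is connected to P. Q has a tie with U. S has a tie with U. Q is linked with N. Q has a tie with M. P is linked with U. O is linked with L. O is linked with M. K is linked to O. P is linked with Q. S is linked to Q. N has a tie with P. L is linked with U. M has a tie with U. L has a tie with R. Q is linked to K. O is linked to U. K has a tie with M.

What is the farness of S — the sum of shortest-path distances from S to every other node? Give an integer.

Distances from S: K:2, L:2, M:1, N:2, O:2, P:2, Q:1, R:3, T:3, U:1.
Sum = 2 + 2 + 1 + 2 + 2 + 2 + 1 + 3 + 3 + 1 = 19.

19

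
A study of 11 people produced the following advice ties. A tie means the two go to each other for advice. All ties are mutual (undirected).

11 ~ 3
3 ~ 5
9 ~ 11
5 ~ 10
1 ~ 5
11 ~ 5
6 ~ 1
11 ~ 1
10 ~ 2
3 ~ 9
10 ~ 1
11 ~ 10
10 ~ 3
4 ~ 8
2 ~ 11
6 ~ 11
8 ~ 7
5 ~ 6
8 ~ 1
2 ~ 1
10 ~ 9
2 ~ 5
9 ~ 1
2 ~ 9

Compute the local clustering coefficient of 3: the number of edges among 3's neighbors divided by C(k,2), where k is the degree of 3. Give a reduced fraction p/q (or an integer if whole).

5/6

3's neighbors: 5, 9, 10, and 11 (k = 4).
Possible neighbor pairs: C(4,2) = 6. Edges among them: 5–10, 5–11, 9–10, 9–11, 10–11 → e = 5.
Clustering(3) = 5/6.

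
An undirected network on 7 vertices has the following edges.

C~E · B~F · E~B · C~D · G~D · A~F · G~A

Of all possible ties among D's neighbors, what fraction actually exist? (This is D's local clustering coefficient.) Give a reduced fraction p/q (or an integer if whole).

D's neighbors: C and G (k = 2).
Possible neighbor pairs: C(2,2) = 1. Edges among them: none → e = 0.
Clustering(D) = 0/1.

0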